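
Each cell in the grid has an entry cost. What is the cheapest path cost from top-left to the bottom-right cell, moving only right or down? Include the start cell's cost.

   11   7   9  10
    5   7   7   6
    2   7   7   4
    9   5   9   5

41

Best path: r0c0 -> r1c0 -> r2c0 -> r2c1 -> r2c2 -> r2c3 -> r3c3
Cost: 11 + 5 + 2 + 7 + 7 + 4 + 5 = 41
For comparison, the top-then-right route costs 52.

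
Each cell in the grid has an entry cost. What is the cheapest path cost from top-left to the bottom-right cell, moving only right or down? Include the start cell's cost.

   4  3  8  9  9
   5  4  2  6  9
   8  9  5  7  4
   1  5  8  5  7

36

Path r0c0 → r0c1 → r1c1 → r1c2 → r2c2 → r2c3 → r2c4 → r3c4: 4 + 3 + 4 + 2 + 5 + 7 + 4 + 7 = 36.
For comparison, the top-then-right route costs 53.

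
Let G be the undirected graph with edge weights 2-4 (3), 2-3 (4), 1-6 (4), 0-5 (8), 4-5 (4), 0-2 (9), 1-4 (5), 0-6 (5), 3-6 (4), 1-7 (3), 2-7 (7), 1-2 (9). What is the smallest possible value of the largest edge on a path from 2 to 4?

3

Some routes from 2 to 4:
2-3-6-0-5-4: max(4, 4, 5, 8, 4) = 8
2-4: max(3) = 3
2-3-6-1-4: max(4, 4, 4, 5) = 5
2-7-1-6-0-5-4: max(7, 3, 4, 5, 8, 4) = 8
2-7-1-4: max(7, 3, 5) = 7
Smallest bottleneck: 3.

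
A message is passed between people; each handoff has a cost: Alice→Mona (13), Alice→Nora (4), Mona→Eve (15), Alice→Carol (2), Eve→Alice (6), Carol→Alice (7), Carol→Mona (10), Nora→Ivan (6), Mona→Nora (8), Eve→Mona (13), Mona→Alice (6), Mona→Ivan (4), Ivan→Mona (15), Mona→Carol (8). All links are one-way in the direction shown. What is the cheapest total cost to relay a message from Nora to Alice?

27

Routes from Nora to Alice:
Nora → Ivan → Mona → Alice: 6 + 15 + 6 = 27
Nora → Ivan → Mona → Carol → Alice: 6 + 15 + 8 + 7 = 36
Nora → Ivan → Mona → Eve → Alice: 6 + 15 + 15 + 6 = 42
Best route has total 27.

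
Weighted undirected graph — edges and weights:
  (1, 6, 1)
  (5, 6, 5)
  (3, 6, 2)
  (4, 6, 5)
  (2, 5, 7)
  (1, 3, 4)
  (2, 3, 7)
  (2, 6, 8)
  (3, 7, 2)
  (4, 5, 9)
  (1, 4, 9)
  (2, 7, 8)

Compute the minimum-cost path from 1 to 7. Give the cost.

5

Comparing a few candidate routes:
1→6→3→2→7: 1 + 2 + 7 + 8 = 18
1→6→3→7: 1 + 2 + 2 = 5
1→4→6→3→7: 9 + 5 + 2 + 2 = 18
1→6→2→3→7: 1 + 8 + 7 + 2 = 18
1→3→7: 4 + 2 = 6
1→6→2→7: 1 + 8 + 8 = 17
The minimum is 5.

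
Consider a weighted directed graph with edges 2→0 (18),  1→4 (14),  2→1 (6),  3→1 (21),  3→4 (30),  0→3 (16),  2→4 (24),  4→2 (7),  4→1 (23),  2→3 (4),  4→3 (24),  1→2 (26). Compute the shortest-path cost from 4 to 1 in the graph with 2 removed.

Paths from 4 to 1 avoiding 2:
4 - 1: 23
4 - 3 - 1: 24 + 21 = 45
Shortest: 23.

23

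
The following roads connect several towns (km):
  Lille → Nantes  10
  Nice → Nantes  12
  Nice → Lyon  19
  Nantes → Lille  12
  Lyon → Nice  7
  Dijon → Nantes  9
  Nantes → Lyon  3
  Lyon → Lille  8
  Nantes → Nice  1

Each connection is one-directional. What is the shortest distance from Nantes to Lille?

11

Candidate routes:
Nantes-Lyon-Lille: 3 + 8 = 11
Nantes-Lille: 12
Nantes-Nice-Lyon-Lille: 1 + 19 + 8 = 28
Best route has total 11 km.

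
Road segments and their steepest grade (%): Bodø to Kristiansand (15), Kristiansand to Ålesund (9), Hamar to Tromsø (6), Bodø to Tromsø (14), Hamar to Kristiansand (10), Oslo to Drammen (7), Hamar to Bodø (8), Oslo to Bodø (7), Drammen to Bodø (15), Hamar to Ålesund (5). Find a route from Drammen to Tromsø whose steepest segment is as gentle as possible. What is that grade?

Some routes from Drammen to Tromsø:
Drammen→Oslo→Bodø→Tromsø: max(7, 7, 14) = 14
Drammen→Oslo→Bodø→Kristiansand→Ålesund→Hamar→Tromsø: max(7, 7, 15, 9, 5, 6) = 15
Drammen→Oslo→Bodø→Hamar→Tromsø: max(7, 7, 8, 6) = 8
Drammen→Oslo→Bodø→Kristiansand→Hamar→Tromsø: max(7, 7, 15, 10, 6) = 15
Best route has worst link 8%.

8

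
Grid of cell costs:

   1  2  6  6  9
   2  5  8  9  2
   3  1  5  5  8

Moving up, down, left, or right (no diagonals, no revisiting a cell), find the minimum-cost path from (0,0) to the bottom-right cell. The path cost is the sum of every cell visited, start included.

25

Take (0,0) -> (1,0) -> (2,0) -> (2,1) -> (2,2) -> (2,3) -> (2,4) for a total of 1 + 2 + 3 + 1 + 5 + 5 + 8 = 25.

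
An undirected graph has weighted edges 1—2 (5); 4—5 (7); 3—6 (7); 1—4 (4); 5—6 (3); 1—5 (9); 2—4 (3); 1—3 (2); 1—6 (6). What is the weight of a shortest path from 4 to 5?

7

Comparing a few candidate routes:
4 → 1 → 5: 4 + 9 = 13
4 → 5: 7
4 → 1 → 6 → 5: 4 + 6 + 3 = 13
Best route has total 7.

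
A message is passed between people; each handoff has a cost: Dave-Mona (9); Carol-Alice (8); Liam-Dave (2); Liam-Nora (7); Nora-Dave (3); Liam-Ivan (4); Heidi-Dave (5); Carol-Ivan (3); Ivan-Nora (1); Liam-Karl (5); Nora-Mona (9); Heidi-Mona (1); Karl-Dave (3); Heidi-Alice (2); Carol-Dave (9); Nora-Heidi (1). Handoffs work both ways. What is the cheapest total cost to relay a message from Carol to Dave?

7

A few of the Carol→Dave routes:
Carol -> Ivan -> Nora -> Heidi -> Dave: 3 + 1 + 1 + 5 = 10
Carol -> Ivan -> Liam -> Dave: 3 + 4 + 2 = 9
Carol -> Dave: 9
Carol -> Ivan -> Nora -> Dave: 3 + 1 + 3 = 7
Shortest: 7.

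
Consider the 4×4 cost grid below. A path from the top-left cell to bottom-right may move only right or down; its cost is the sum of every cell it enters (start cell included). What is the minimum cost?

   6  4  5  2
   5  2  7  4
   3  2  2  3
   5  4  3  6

25

Path (0,0) -> (0,1) -> (1,1) -> (2,1) -> (2,2) -> (2,3) -> (3,3): 6 + 4 + 2 + 2 + 2 + 3 + 6 = 25.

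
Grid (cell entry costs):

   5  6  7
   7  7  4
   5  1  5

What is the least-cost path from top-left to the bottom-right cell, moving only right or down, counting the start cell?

23

Take r0c0 -> r1c0 -> r2c0 -> r2c1 -> r2c2 for a total of 5 + 7 + 5 + 1 + 5 = 23.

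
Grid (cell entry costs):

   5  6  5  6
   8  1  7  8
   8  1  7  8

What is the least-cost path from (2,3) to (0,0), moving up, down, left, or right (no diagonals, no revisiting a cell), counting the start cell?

Take [2,3] [2,2] [2,1] [1,1] [0,1] [0,0] for a total of 8 + 7 + 1 + 1 + 6 + 5 = 28.

28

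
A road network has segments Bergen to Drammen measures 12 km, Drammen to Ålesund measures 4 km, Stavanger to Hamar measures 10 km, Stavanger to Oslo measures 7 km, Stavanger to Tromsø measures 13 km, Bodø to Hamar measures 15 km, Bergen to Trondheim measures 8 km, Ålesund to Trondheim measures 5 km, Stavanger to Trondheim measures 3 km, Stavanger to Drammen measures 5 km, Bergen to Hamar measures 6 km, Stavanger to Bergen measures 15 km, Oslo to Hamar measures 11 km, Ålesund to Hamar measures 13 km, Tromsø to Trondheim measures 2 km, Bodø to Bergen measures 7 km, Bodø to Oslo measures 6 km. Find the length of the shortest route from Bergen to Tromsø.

Comparing a few candidate routes:
Bergen - Stavanger - Trondheim - Tromsø: 15 + 3 + 2 = 20
Bergen - Trondheim - Tromsø: 8 + 2 = 10
Bergen - Hamar - Stavanger - Trondheim - Tromsø: 6 + 10 + 3 + 2 = 21
Best route has total 10 km.

10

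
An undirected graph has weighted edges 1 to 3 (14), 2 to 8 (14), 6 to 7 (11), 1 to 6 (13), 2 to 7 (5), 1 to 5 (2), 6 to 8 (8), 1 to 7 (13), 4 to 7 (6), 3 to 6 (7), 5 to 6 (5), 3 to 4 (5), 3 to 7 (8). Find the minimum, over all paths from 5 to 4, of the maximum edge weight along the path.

Comparing a few candidate routes:
5→6→3→4: max(5, 7, 5) = 7
5→6→1→7→4: max(5, 13, 13, 6) = 13
5→6→7→3→4: max(5, 11, 8, 5) = 11
5→6→3→7→4: max(5, 7, 8, 6) = 8
5→6→7→4: max(5, 11, 6) = 11
Best route has worst link 7.

7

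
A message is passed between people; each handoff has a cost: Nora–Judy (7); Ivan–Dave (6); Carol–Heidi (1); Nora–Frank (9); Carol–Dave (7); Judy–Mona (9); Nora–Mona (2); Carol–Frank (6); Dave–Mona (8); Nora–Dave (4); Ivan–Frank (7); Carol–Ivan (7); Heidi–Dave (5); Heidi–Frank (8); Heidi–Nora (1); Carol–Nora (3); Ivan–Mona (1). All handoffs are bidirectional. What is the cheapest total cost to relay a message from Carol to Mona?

4

Comparing a few candidate routes:
Carol -> Heidi -> Nora -> Mona: 1 + 1 + 2 = 4
Carol -> Ivan -> Mona: 7 + 1 = 8
Carol -> Heidi -> Dave -> Nora -> Mona: 1 + 5 + 4 + 2 = 12
Carol -> Heidi -> Dave -> Ivan -> Mona: 1 + 5 + 6 + 1 = 13
Carol -> Heidi -> Nora -> Dave -> Ivan -> Mona: 1 + 1 + 4 + 6 + 1 = 13
Carol -> Nora -> Mona: 3 + 2 = 5
Best route has total 4.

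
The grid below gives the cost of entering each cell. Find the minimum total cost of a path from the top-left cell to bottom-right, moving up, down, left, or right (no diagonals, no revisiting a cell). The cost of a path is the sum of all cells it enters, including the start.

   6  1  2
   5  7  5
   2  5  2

Best path: [0,0] -> [0,1] -> [0,2] -> [1,2] -> [2,2]
Cost: 6 + 1 + 2 + 5 + 2 = 16

16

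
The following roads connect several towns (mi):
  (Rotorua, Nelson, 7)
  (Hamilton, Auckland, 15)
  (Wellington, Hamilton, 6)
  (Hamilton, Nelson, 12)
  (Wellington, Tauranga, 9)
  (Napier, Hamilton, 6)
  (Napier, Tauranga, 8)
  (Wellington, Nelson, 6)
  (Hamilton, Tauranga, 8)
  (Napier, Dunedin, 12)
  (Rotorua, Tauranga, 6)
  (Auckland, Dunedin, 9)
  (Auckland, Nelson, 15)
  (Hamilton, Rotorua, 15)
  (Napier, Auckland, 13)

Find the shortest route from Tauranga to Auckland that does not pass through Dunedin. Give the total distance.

21

Comparing a few candidate routes:
Tauranga → Hamilton → Napier → Auckland: 8 + 6 + 13 = 27
Tauranga → Rotorua → Nelson → Auckland: 6 + 7 + 15 = 28
Tauranga → Napier → Hamilton → Auckland: 8 + 6 + 15 = 29
Tauranga → Napier → Auckland: 8 + 13 = 21
Tauranga → Hamilton → Auckland: 8 + 15 = 23
The minimum is 21 mi.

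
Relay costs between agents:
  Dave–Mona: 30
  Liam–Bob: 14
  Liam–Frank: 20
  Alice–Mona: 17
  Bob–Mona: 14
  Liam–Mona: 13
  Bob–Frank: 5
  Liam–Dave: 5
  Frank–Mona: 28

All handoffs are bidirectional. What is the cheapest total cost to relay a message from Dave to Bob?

19

Some routes from Dave to Bob:
Dave→Liam→Mona→Bob: 5 + 13 + 14 = 32
Dave→Liam→Frank→Bob: 5 + 20 + 5 = 30
Dave→Liam→Bob: 5 + 14 = 19
Shortest: 19.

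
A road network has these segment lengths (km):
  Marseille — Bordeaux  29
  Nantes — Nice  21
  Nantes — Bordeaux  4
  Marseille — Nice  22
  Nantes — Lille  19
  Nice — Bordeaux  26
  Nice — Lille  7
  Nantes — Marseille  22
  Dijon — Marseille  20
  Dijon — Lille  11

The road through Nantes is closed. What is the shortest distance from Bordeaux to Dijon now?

Paths from Bordeaux to Dijon avoiding Nantes:
Bordeaux -> Nice -> Lille -> Dijon: 26 + 7 + 11 = 44
Bordeaux -> Marseille -> Nice -> Lille -> Dijon: 29 + 22 + 7 + 11 = 69
Bordeaux -> Nice -> Marseille -> Dijon: 26 + 22 + 20 = 68
Bordeaux -> Marseille -> Dijon: 29 + 20 = 49
Best route has total 44 km.

44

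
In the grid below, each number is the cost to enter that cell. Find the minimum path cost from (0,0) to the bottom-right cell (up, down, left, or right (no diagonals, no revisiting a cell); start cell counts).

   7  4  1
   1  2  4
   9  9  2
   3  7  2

18

Best path: [0,0] [1,0] [1,1] [1,2] [2,2] [3,2]
Cost: 7 + 1 + 2 + 4 + 2 + 2 = 18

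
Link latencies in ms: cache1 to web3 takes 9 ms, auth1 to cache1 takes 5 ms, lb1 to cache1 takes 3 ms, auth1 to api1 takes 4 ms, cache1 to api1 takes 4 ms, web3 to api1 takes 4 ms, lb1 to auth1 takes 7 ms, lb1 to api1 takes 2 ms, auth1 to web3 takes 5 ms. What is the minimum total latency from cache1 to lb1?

Comparing a few candidate routes:
cache1→auth1→lb1: 5 + 7 = 12
cache1→api1→auth1→lb1: 4 + 4 + 7 = 15
cache1→api1→lb1: 4 + 2 = 6
cache1→auth1→api1→lb1: 5 + 4 + 2 = 11
cache1→lb1: 3
Shortest: 3 ms.

3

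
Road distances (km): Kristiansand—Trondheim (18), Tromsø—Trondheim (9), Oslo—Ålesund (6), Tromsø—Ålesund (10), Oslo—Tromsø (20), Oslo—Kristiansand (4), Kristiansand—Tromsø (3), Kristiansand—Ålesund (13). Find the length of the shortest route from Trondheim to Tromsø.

9

Comparing a few candidate routes:
Trondheim→Tromsø: 9
Trondheim→Kristiansand→Tromsø: 18 + 3 = 21
Trondheim→Kristiansand→Oslo→Ålesund→Tromsø: 18 + 4 + 6 + 10 = 38
Trondheim→Kristiansand→Ålesund→Tromsø: 18 + 13 + 10 = 41
The minimum is 9 km.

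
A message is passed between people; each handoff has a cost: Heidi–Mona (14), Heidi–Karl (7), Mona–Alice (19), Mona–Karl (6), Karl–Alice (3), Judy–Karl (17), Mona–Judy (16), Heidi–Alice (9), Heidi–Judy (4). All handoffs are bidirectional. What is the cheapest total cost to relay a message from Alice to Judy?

Checking several routes:
Alice→Karl→Mona→Heidi→Judy: 3 + 6 + 14 + 4 = 27
Alice→Karl→Judy: 3 + 17 = 20
Alice→Karl→Heidi→Judy: 3 + 7 + 4 = 14
Alice→Karl→Mona→Judy: 3 + 6 + 16 = 25
Alice→Heidi→Karl→Judy: 9 + 7 + 17 = 33
Alice→Heidi→Judy: 9 + 4 = 13
Shortest: 13.

13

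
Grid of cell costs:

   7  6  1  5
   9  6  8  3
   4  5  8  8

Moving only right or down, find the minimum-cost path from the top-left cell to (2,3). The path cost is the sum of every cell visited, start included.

Best path: r0c0 → r0c1 → r0c2 → r0c3 → r1c3 → r2c3
Cost: 7 + 6 + 1 + 5 + 3 + 8 = 30

30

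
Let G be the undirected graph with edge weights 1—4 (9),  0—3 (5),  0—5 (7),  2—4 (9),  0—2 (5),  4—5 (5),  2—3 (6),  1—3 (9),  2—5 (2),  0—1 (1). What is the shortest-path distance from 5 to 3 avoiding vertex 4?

Some routes from 5 to 3 avoiding 4:
5 - 2 - 0 - 3: 2 + 5 + 5 = 12
5 - 0 - 3: 7 + 5 = 12
5 - 2 - 3: 2 + 6 = 8
Best route has total 8.

8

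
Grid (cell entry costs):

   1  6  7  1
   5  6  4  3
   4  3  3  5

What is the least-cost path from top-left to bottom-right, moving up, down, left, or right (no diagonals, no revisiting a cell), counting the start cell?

21

Path [0,0] [1,0] [2,0] [2,1] [2,2] [2,3]: 1 + 5 + 4 + 3 + 3 + 5 = 21.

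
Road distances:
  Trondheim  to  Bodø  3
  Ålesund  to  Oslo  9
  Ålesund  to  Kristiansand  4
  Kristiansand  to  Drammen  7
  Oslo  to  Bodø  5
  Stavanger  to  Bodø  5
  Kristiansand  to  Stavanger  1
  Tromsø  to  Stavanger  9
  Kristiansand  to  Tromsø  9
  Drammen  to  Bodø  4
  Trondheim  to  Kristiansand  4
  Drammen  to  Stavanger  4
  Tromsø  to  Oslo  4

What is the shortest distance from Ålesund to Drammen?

Some routes from Ålesund to Drammen:
Ålesund - Kristiansand - Stavanger - Drammen: 4 + 1 + 4 = 9
Ålesund - Kristiansand - Drammen: 4 + 7 = 11
Ålesund - Kristiansand - Trondheim - Bodø - Drammen: 4 + 4 + 3 + 4 = 15
Ålesund - Oslo - Bodø - Drammen: 9 + 5 + 4 = 18
Ålesund - Kristiansand - Trondheim - Bodø - Stavanger - Drammen: 4 + 4 + 3 + 5 + 4 = 20
Ålesund - Kristiansand - Stavanger - Bodø - Drammen: 4 + 1 + 5 + 4 = 14
The minimum is 9.

9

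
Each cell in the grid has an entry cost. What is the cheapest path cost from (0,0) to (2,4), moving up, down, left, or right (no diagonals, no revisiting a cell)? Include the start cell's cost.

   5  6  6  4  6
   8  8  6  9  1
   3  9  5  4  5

Cheapest: (0,0)→(0,1)→(0,2)→(0,3)→(0,4)→(1,4)→(2,4)
  5 + 6 + 6 + 4 + 6 + 1 + 5 = 33

33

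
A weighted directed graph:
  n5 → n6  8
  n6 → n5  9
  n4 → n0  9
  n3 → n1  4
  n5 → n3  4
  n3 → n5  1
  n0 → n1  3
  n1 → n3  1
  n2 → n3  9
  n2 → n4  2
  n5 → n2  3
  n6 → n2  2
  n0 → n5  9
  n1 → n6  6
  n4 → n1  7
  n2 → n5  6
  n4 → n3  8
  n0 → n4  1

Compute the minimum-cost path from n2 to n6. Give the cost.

14

Checking several routes:
n2 - n3 - n1 - n6: 9 + 4 + 6 = 19
n2 - n3 - n5 - n6: 9 + 1 + 8 = 18
n2 - n4 - n3 - n5 - n6: 2 + 8 + 1 + 8 = 19
n2 - n4 - n1 - n6: 2 + 7 + 6 = 15
n2 - n5 - n6: 6 + 8 = 14
The minimum is 14.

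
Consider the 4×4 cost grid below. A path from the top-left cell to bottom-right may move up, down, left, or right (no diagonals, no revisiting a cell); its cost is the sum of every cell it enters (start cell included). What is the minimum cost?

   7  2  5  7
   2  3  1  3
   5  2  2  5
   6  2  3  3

21

Cheapest: r0c0→r0c1→r1c1→r1c2→r2c2→r3c2→r3c3
  7 + 2 + 3 + 1 + 2 + 3 + 3 = 21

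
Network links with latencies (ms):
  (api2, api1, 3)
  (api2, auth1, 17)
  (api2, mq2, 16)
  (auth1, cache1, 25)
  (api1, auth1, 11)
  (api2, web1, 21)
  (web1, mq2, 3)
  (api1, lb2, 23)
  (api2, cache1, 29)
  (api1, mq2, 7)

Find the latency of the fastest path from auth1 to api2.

A few of the auth1→api2 routes:
auth1 -> api2: 17
auth1 -> api1 -> mq2 -> api2: 11 + 7 + 16 = 34
auth1 -> api1 -> api2: 11 + 3 = 14
Shortest: 14 ms.

14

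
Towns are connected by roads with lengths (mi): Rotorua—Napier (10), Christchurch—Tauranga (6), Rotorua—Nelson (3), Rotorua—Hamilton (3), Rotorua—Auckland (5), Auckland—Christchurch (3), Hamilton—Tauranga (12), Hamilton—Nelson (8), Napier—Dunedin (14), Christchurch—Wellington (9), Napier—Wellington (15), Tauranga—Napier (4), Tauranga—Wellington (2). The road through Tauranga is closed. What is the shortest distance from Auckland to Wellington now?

12

Paths from Auckland to Wellington avoiding Tauranga:
Auckland - Christchurch - Wellington: 3 + 9 = 12
Auckland - Rotorua - Napier - Wellington: 5 + 10 + 15 = 30
Shortest: 12 mi.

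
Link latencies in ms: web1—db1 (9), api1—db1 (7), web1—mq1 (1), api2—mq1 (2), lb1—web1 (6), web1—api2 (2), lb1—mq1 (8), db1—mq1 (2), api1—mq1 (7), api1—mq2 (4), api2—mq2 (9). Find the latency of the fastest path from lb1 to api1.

Comparing a few candidate routes:
lb1 → web1 → mq1 → api1: 6 + 1 + 7 = 14
lb1 → mq1 → api1: 8 + 7 = 15
lb1 → web1 → api2 → mq1 → api1: 6 + 2 + 2 + 7 = 17
lb1 → mq1 → db1 → api1: 8 + 2 + 7 = 17
lb1 → web1 → mq1 → db1 → api1: 6 + 1 + 2 + 7 = 16
The minimum is 14 ms.

14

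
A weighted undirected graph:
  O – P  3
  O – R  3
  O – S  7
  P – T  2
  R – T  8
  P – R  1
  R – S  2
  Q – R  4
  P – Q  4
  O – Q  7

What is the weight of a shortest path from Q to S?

6

Checking several routes:
Q-P-R-S: 4 + 1 + 2 = 7
Q-P-O-R-S: 4 + 3 + 3 + 2 = 12
Q-R-S: 4 + 2 = 6
The minimum is 6.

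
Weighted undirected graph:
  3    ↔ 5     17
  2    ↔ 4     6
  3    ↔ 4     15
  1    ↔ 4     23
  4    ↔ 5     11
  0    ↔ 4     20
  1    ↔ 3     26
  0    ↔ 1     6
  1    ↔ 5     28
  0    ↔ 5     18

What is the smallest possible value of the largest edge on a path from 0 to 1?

A few of the 0→1 routes:
0 - 5 - 3 - 4 - 1: max(18, 17, 15, 23) = 23
0 - 4 - 1: max(20, 23) = 23
0 - 1: max(6) = 6
0 - 4 - 3 - 1: max(20, 15, 26) = 26
0 - 4 - 5 - 3 - 1: max(20, 11, 17, 26) = 26
0 - 5 - 4 - 1: max(18, 11, 23) = 23
Best route has worst link 6.

6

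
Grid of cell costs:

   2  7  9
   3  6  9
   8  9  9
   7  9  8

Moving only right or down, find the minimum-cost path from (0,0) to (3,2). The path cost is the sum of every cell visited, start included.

One optimal route is [0,0]→[1,0]→[1,1]→[1,2]→[2,2]→[3,2].
Its cost is 2 + 3 + 6 + 9 + 9 + 8 = 37.
(Top row then right column would cost 44.)

37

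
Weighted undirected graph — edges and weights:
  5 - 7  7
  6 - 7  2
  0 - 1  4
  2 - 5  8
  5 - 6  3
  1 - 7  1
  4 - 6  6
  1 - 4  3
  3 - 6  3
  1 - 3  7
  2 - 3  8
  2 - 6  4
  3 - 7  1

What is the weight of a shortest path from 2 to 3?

Comparing a few candidate routes:
2→6→3: 4 + 3 = 7
2→3: 8
2→5→6→7→3: 8 + 3 + 2 + 1 = 14
2→5→6→3: 8 + 3 + 3 = 14
2→6→7→3: 4 + 2 + 1 = 7
2→6→7→1→3: 4 + 2 + 1 + 7 = 14
The minimum is 7.

7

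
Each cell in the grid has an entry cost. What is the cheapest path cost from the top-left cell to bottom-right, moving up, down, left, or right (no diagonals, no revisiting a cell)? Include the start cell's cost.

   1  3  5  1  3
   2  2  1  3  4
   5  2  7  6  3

16

Best path: r0c0 r1c0 r1c1 r1c2 r1c3 r1c4 r2c4
Cost: 1 + 2 + 2 + 1 + 3 + 4 + 3 = 16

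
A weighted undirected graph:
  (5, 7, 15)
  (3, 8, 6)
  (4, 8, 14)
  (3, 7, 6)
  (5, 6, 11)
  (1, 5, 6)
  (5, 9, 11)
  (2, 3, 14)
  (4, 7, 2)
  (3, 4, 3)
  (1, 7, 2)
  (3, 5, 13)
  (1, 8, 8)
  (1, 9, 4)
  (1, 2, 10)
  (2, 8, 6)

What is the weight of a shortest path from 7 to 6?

19

Some routes from 7 to 6:
7→1→9→5→6: 2 + 4 + 11 + 11 = 28
7→5→6: 15 + 11 = 26
7→1→5→6: 2 + 6 + 11 = 19
The minimum is 19.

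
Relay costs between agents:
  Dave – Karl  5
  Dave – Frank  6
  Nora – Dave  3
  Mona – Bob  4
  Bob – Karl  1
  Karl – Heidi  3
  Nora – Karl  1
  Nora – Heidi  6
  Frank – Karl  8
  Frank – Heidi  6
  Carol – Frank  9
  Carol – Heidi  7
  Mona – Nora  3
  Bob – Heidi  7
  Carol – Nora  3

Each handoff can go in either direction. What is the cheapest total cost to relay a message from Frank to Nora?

9

Checking several routes:
Frank → Dave → Karl → Nora: 6 + 5 + 1 = 12
Frank → Heidi → Karl → Nora: 6 + 3 + 1 = 10
Frank → Karl → Nora: 8 + 1 = 9
Frank → Dave → Nora: 6 + 3 = 9
Shortest: 9.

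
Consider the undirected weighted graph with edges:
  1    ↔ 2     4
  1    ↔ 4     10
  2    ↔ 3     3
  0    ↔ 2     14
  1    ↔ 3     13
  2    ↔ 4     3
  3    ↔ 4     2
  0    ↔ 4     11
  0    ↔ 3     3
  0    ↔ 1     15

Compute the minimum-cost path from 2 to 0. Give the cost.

6

A few of the 2→0 routes:
2 → 0: 14
2 → 3 → 4 → 0: 3 + 2 + 11 = 16
2 → 4 → 0: 3 + 11 = 14
2 → 4 → 3 → 0: 3 + 2 + 3 = 8
2 → 3 → 0: 3 + 3 = 6
Best route has total 6.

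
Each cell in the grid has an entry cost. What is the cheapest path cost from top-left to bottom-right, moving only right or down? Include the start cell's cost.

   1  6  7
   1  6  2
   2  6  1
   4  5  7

18

Best path: r0c0 -> r1c0 -> r1c1 -> r1c2 -> r2c2 -> r3c2
Cost: 1 + 1 + 6 + 2 + 1 + 7 = 18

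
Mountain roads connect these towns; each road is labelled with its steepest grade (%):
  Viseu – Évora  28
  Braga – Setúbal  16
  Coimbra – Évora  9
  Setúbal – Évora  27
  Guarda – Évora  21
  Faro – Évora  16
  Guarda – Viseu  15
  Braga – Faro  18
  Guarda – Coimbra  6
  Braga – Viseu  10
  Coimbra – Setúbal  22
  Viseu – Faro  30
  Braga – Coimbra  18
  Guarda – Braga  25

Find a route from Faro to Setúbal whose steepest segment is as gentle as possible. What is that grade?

Some routes from Faro to Setúbal:
Faro - Braga - Setúbal: max(18, 16) = 18
Faro - Évora - Guarda - Coimbra - Braga - Setúbal: max(16, 21, 6, 18, 16) = 21
Faro - Évora - Coimbra - Braga - Setúbal: max(16, 9, 18, 16) = 18
Faro - Évora - Guarda - Viseu - Braga - Setúbal: max(16, 21, 15, 10, 16) = 21
Faro - Évora - Coimbra - Guarda - Viseu - Braga - Setúbal: max(16, 9, 6, 15, 10, 16) = 16
The minimum achievable maximum is 16%.

16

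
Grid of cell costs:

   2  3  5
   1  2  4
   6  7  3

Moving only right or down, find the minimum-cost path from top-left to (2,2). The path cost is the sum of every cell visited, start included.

12

Path r0c0→r1c0→r1c1→r1c2→r2c2: 2 + 1 + 2 + 4 + 3 = 12.
(Top row then right column would cost 17.)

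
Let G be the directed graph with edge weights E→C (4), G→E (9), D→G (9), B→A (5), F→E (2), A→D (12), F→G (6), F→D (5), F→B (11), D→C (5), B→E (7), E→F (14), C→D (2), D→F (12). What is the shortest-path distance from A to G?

Routes from A to G:
A -> D -> G: 12 + 9 = 21
A -> D -> F -> G: 12 + 12 + 6 = 30
The minimum is 21.

21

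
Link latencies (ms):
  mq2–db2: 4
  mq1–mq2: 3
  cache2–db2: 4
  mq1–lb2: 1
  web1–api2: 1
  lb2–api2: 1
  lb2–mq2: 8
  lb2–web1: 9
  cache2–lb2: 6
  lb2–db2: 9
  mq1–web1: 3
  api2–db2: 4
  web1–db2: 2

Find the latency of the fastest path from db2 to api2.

Comparing a few candidate routes:
db2→lb2→api2: 9 + 1 = 10
db2→api2: 4
db2→web1→api2: 2 + 1 = 3
db2→mq2→mq1→web1→api2: 4 + 3 + 3 + 1 = 11
db2→mq2→mq1→lb2→api2: 4 + 3 + 1 + 1 = 9
db2→web1→mq1→lb2→api2: 2 + 3 + 1 + 1 = 7
Shortest: 3 ms.

3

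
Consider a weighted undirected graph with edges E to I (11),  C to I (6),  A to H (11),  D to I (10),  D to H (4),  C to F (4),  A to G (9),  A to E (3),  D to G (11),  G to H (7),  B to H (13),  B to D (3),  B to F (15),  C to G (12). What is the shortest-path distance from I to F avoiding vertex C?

28

Some routes from I to F avoiding C:
I → D → H → B → F: 10 + 4 + 13 + 15 = 42
I → E → A → G → D → B → F: 11 + 3 + 9 + 11 + 3 + 15 = 52
I → E → A → G → H → D → B → F: 11 + 3 + 9 + 7 + 4 + 3 + 15 = 52
I → E → A → H → D → B → F: 11 + 3 + 11 + 4 + 3 + 15 = 47
I → D → B → F: 10 + 3 + 15 = 28
The minimum is 28.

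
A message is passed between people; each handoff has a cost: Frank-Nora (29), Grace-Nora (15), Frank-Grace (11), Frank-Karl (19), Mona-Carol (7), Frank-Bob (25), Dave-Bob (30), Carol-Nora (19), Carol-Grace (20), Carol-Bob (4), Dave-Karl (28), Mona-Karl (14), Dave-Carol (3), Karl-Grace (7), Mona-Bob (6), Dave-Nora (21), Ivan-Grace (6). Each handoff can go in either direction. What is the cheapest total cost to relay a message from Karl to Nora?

Some routes from Karl to Nora:
Karl -> Mona -> Bob -> Carol -> Nora: 14 + 6 + 4 + 19 = 43
Karl -> Grace -> Nora: 7 + 15 = 22
Karl -> Mona -> Carol -> Dave -> Nora: 14 + 7 + 3 + 21 = 45
Karl -> Mona -> Carol -> Nora: 14 + 7 + 19 = 40
Best route has total 22.

22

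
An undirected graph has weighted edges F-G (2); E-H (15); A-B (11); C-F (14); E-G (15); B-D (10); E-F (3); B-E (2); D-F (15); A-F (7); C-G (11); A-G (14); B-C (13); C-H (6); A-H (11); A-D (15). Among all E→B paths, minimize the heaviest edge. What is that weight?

2

Comparing a few candidate routes:
E-F-A-H-C-B: max(3, 7, 11, 6, 13) = 13
E-F-G-C-H-A-B: max(3, 2, 11, 6, 11, 11) = 11
E-B: max(2) = 2
E-F-A-B: max(3, 7, 11) = 11
The minimum achievable maximum is 2.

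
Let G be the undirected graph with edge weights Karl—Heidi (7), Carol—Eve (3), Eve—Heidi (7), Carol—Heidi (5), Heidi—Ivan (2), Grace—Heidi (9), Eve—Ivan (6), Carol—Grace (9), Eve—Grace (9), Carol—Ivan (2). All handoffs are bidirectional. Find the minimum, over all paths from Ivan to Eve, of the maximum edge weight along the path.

3

Checking several routes:
Ivan → Carol → Eve: max(2, 3) = 3
Ivan → Eve: max(6) = 6
Ivan → Carol → Heidi → Eve: max(2, 5, 7) = 7
Ivan → Heidi → Carol → Eve: max(2, 5, 3) = 5
Ivan → Heidi → Eve: max(2, 7) = 7
Smallest bottleneck: 3.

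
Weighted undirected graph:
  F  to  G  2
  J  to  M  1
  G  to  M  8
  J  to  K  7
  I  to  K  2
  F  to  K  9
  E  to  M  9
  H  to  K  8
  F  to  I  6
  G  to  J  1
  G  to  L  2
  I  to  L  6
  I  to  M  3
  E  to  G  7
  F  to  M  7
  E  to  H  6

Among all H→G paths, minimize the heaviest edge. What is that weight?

A few of the H→G routes:
H→K→J→G: max(8, 7, 1) = 8
H→E→G: max(6, 7) = 7
H→K→J→M→I→L→G: max(8, 7, 1, 3, 6, 2) = 8
The minimum achievable maximum is 7.

7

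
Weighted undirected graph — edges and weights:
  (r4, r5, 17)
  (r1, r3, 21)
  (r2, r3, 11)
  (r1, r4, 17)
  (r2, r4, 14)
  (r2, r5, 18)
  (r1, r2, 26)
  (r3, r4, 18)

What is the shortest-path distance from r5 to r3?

Comparing a few candidate routes:
r5-r2-r4-r3: 18 + 14 + 18 = 50
r5-r4-r3: 17 + 18 = 35
r5-r2-r3: 18 + 11 = 29
r5-r2-r1-r3: 18 + 26 + 21 = 65
r5-r4-r1-r3: 17 + 17 + 21 = 55
r5-r4-r2-r3: 17 + 14 + 11 = 42
The minimum is 29.

29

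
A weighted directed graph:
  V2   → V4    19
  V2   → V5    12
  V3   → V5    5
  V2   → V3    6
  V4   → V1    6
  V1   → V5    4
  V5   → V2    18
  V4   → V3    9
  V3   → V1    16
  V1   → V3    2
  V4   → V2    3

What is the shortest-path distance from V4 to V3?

A few of the V4→V3 routes:
V4 - V2 - V3: 3 + 6 = 9
V4 - V1 - V3: 6 + 2 = 8
V4 - V3: 9
Shortest: 8.

8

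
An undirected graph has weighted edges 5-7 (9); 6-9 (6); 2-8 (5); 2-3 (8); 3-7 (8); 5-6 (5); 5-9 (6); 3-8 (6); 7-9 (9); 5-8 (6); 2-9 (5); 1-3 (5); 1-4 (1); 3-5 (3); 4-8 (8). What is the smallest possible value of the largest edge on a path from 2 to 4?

6

Some routes from 2 to 4:
2-9-5-3-1-4: max(5, 6, 3, 5, 1) = 6
2-9-6-5-8-3-1-4: max(5, 6, 5, 6, 6, 5, 1) = 6
2-9-6-5-3-1-4: max(5, 6, 5, 3, 5, 1) = 6
The minimum achievable maximum is 6.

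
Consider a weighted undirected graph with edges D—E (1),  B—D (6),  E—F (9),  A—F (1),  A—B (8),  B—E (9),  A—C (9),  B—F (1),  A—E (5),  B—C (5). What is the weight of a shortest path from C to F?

Comparing a few candidate routes:
C→A→F: 9 + 1 = 10
C→B→A→F: 5 + 8 + 1 = 14
C→B→F: 5 + 1 = 6
Shortest: 6.

6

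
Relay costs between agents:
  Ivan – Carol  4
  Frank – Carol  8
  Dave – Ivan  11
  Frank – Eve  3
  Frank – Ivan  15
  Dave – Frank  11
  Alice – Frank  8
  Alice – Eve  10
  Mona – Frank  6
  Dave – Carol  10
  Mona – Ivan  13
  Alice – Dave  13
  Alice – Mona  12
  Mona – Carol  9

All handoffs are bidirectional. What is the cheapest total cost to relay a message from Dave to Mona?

Checking several routes:
Dave → Frank → Mona: 11 + 6 = 17
Dave → Ivan → Carol → Mona: 11 + 4 + 9 = 24
Dave → Carol → Mona: 10 + 9 = 19
The minimum is 17.

17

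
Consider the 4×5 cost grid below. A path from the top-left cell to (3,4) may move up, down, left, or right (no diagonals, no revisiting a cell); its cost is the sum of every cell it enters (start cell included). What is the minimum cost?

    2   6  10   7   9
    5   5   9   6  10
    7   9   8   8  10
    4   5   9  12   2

46

Best path: (0,0) (1,0) (2,0) (3,0) (3,1) (3,2) (3,3) (3,4)
Cost: 2 + 5 + 7 + 4 + 5 + 9 + 12 + 2 = 46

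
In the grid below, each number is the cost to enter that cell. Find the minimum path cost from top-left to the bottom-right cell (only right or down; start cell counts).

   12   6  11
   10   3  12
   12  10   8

39

Path [0,0]→[0,1]→[1,1]→[2,1]→[2,2]: 12 + 6 + 3 + 10 + 8 = 39.
(Top row then right column would cost 49.)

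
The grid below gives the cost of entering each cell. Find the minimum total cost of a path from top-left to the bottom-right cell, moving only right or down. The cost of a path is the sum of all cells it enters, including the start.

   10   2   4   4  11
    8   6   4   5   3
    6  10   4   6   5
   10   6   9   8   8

Cheapest: r0c0 -> r0c1 -> r0c2 -> r0c3 -> r1c3 -> r1c4 -> r2c4 -> r3c4
  10 + 2 + 4 + 4 + 5 + 3 + 5 + 8 = 41

41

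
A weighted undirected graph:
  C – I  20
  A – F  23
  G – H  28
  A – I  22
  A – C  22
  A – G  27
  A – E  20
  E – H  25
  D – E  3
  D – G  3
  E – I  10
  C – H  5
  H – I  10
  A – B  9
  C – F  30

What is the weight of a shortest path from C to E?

Checking several routes:
C - H - I - E: 5 + 10 + 10 = 25
C - H - E: 5 + 25 = 30
C - I - E: 20 + 10 = 30
Shortest: 25.

25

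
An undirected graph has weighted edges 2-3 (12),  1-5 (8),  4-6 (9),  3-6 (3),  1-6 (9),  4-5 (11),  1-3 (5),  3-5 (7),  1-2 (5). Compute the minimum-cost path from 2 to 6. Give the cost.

13

Some routes from 2 to 6:
2 -> 1 -> 5 -> 3 -> 6: 5 + 8 + 7 + 3 = 23
2 -> 1 -> 3 -> 6: 5 + 5 + 3 = 13
2 -> 1 -> 6: 5 + 9 = 14
2 -> 3 -> 6: 12 + 3 = 15
Shortest: 13.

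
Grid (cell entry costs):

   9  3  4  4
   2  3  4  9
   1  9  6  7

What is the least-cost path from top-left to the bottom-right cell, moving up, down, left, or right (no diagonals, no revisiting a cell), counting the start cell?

One optimal route is r0c0 → r1c0 → r1c1 → r1c2 → r2c2 → r2c3.
Its cost is 9 + 2 + 3 + 4 + 6 + 7 = 31.

31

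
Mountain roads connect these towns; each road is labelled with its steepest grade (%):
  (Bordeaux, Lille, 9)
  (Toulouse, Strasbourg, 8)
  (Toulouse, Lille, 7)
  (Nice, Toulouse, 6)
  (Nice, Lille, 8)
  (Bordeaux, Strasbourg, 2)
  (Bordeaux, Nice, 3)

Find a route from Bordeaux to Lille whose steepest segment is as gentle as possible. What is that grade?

A few of the Bordeaux→Lille routes:
Bordeaux -> Nice -> Toulouse -> Lille: max(3, 6, 7) = 7
Bordeaux -> Nice -> Lille: max(3, 8) = 8
Bordeaux -> Strasbourg -> Toulouse -> Nice -> Lille: max(2, 8, 6, 8) = 8
Smallest bottleneck: 7%.

7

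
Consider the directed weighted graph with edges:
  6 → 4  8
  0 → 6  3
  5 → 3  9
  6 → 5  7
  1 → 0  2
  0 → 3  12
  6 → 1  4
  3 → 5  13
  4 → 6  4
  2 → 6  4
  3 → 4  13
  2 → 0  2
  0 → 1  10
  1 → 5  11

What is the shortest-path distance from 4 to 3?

20

Candidate routes:
4→6→1→0→3: 4 + 4 + 2 + 12 = 22
4→6→5→3: 4 + 7 + 9 = 20
4→6→1→5→3: 4 + 4 + 11 + 9 = 28
The minimum is 20.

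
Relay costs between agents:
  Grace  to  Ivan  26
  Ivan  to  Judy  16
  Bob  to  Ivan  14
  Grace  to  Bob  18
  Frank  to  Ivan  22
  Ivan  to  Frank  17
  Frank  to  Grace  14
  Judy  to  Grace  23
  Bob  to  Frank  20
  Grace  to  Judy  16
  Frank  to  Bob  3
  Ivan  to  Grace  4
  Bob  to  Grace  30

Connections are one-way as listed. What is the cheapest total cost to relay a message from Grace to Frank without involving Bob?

43

Paths from Grace to Frank avoiding Bob:
Grace -> Ivan -> Frank: 26 + 17 = 43
Best route has total 43.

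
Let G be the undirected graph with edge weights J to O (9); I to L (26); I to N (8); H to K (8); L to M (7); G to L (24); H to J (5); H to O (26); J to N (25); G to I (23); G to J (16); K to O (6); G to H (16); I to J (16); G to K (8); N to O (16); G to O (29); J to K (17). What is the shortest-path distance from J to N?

Comparing a few candidate routes:
J→G→K→O→N: 16 + 8 + 6 + 16 = 46
J→K→O→N: 17 + 6 + 16 = 39
J→H→K→O→N: 5 + 8 + 6 + 16 = 35
J→N: 25
J→I→N: 16 + 8 = 24
J→O→N: 9 + 16 = 25
Best route has total 24.

24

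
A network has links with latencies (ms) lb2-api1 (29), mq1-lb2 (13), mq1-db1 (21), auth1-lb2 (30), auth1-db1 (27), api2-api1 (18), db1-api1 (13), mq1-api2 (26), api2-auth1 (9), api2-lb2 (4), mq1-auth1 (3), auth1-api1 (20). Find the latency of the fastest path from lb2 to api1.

Comparing a few candidate routes:
lb2 → api1: 29
lb2 → api2 → auth1 → api1: 4 + 9 + 20 = 33
lb2 → mq1 → auth1 → api1: 13 + 3 + 20 = 36
lb2 → api2 → api1: 4 + 18 = 22
The minimum is 22 ms.

22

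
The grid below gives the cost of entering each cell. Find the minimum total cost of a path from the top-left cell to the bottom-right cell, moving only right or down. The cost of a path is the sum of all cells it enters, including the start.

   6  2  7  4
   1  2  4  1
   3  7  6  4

One optimal route is (0,0) → (1,0) → (1,1) → (1,2) → (1,3) → (2,3).
Its cost is 6 + 1 + 2 + 4 + 1 + 4 = 18.

18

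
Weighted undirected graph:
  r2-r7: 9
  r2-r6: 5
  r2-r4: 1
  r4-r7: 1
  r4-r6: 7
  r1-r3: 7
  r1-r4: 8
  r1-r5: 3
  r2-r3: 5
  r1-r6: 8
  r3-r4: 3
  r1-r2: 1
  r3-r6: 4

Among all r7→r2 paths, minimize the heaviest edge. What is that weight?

1

Checking several routes:
r7 → r4 → r3 → r2: max(1, 3, 5) = 5
r7 → r4 → r3 → r6 → r2: max(1, 3, 4, 5) = 5
r7 → r4 → r6 → r3 → r2: max(1, 7, 4, 5) = 7
r7 → r4 → r2: max(1, 1) = 1
Best route has worst link 1.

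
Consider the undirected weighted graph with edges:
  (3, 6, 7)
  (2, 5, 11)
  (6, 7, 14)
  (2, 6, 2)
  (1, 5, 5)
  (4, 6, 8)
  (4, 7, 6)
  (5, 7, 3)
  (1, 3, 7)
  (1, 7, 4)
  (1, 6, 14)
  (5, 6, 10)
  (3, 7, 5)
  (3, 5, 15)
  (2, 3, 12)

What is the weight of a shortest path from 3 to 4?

11

Some routes from 3 to 4:
3 -> 1 -> 5 -> 7 -> 4: 7 + 5 + 3 + 6 = 21
3 -> 7 -> 4: 5 + 6 = 11
3 -> 6 -> 4: 7 + 8 = 15
3 -> 1 -> 7 -> 4: 7 + 4 + 6 = 17
The minimum is 11.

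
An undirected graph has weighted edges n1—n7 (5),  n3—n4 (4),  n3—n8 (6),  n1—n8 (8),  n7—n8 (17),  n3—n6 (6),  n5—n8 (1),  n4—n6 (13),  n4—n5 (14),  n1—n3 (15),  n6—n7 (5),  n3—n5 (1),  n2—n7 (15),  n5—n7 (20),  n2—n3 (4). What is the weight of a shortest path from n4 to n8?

6

Checking several routes:
n4 -> n5 -> n8: 14 + 1 = 15
n4 -> n3 -> n5 -> n8: 4 + 1 + 1 = 6
n4 -> n3 -> n8: 4 + 6 = 10
n4 -> n6 -> n3 -> n5 -> n8: 13 + 6 + 1 + 1 = 21
n4 -> n5 -> n3 -> n8: 14 + 1 + 6 = 21
Shortest: 6.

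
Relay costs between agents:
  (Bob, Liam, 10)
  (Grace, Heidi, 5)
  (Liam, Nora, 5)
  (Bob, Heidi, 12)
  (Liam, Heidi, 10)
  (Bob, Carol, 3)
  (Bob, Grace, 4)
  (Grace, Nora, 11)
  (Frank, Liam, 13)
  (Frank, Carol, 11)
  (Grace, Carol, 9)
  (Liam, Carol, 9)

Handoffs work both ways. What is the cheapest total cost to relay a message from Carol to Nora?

14

A few of the Carol→Nora routes:
Carol -> Liam -> Nora: 9 + 5 = 14
Carol -> Bob -> Grace -> Nora: 3 + 4 + 11 = 18
Carol -> Bob -> Liam -> Nora: 3 + 10 + 5 = 18
Shortest: 14.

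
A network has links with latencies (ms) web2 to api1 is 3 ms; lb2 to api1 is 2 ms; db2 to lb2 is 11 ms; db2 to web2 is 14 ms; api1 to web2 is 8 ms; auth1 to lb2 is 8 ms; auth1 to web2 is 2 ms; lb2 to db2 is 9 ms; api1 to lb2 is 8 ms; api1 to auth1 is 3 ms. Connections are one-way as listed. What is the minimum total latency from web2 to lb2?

Routes from web2 to lb2:
web2 - api1 - auth1 - lb2: 3 + 3 + 8 = 14
web2 - api1 - lb2: 3 + 8 = 11
Shortest: 11 ms.

11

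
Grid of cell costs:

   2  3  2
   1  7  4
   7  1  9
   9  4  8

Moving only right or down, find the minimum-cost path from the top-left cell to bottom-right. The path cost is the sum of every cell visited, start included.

One optimal route is [0,0]→[1,0]→[1,1]→[2,1]→[3,1]→[3,2].
Its cost is 2 + 1 + 7 + 1 + 4 + 8 = 23.
(Top row then right column would cost 28.)

23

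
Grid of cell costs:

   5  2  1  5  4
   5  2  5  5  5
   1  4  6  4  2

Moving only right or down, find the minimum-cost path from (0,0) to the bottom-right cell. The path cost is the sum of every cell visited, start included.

24

One optimal route is (0,0) (0,1) (0,2) (0,3) (0,4) (1,4) (2,4).
Its cost is 5 + 2 + 1 + 5 + 4 + 5 + 2 = 24.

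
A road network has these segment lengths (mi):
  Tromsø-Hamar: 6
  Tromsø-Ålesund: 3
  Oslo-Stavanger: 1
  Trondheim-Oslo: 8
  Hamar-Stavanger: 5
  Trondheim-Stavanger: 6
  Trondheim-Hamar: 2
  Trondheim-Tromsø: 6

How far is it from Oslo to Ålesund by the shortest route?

Checking several routes:
Oslo-Trondheim-Hamar-Tromsø-Ålesund: 8 + 2 + 6 + 3 = 19
Oslo-Stavanger-Hamar-Trondheim-Tromsø-Ålesund: 1 + 5 + 2 + 6 + 3 = 17
Oslo-Stavanger-Trondheim-Tromsø-Ålesund: 1 + 6 + 6 + 3 = 16
Oslo-Stavanger-Trondheim-Hamar-Tromsø-Ålesund: 1 + 6 + 2 + 6 + 3 = 18
Oslo-Trondheim-Tromsø-Ålesund: 8 + 6 + 3 = 17
Oslo-Stavanger-Hamar-Tromsø-Ålesund: 1 + 5 + 6 + 3 = 15
The minimum is 15 mi.

15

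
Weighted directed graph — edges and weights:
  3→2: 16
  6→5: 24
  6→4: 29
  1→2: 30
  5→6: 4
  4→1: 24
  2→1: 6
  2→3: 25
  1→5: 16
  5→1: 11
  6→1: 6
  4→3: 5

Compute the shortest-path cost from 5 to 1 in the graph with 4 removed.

10

Paths from 5 to 1 avoiding 4:
5-6-1: 4 + 6 = 10
5-1: 11
Best route has total 10.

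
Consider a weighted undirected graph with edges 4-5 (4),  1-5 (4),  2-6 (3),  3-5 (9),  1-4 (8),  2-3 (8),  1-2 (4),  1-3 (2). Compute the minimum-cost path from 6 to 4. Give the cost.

15

A few of the 6→4 routes:
6-2-3-1-5-4: 3 + 8 + 2 + 4 + 4 = 21
6-2-1-4: 3 + 4 + 8 = 15
6-2-1-3-5-4: 3 + 4 + 2 + 9 + 4 = 22
6-2-1-5-4: 3 + 4 + 4 + 4 = 15
6-2-3-1-4: 3 + 8 + 2 + 8 = 21
Best route has total 15.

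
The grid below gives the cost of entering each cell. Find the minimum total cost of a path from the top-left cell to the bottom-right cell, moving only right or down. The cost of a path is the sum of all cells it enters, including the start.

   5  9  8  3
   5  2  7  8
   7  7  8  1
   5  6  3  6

34

Best path: (0,0) → (1,0) → (1,1) → (1,2) → (1,3) → (2,3) → (3,3)
Cost: 5 + 5 + 2 + 7 + 8 + 1 + 6 = 34
(Top row then right column would cost 40.)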